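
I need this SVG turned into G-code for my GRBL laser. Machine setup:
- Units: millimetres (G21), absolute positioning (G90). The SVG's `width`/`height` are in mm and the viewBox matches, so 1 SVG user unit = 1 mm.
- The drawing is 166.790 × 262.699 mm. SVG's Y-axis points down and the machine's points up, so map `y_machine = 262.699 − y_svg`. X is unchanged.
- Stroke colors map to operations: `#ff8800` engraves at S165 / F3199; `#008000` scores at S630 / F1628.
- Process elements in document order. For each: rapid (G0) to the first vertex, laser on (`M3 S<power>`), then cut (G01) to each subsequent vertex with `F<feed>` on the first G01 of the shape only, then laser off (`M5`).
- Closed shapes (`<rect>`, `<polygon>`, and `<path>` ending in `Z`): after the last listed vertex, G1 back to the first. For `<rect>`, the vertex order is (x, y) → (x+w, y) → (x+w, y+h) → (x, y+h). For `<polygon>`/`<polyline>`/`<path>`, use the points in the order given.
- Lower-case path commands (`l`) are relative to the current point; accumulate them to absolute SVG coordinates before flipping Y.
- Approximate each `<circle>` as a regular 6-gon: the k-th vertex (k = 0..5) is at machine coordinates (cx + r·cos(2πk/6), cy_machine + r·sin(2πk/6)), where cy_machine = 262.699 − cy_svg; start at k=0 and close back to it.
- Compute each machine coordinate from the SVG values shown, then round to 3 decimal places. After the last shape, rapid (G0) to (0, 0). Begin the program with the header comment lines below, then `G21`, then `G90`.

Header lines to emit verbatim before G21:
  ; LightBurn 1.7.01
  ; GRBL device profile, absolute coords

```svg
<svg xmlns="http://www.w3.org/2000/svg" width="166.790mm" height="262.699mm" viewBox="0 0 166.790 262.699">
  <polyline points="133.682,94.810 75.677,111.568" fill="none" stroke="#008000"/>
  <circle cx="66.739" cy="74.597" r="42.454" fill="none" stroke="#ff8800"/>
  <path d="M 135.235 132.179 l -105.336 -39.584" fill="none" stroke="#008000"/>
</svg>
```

viewBox `0 0 166.790 262.699` with mm width/height → 1 unit = 1 mm. Flip: y_m = 262.699 − y_svg.

**Shape 1** — `<polyline>` line segment, stroke `#008000` → score (S630, F1628). Machine vertices: (133.682,167.889) → (75.677,151.131). Open path.

**Shape 2** — `<circle>` circle, stroke `#ff8800` → engrave (S165, F3199). Machine vertices: (109.193,188.102) → (87.966,224.868) → (45.512,224.868) → (24.285,188.102) → (45.512,151.336) → (87.966,151.336) → (109.193,188.102). Closed: final G1 returns to the first vertex.

**Shape 3** — `<path>` line segment, stroke `#008000` → score (S630, F1628). Machine vertices: (135.235,130.520) → (29.899,170.104). Open path.

; LightBurn 1.7.01
; GRBL device profile, absolute coords
G21
G90
G0 X133.682 Y167.889
M3 S630
G01 X75.677 Y151.131 F1628
M5
G0 X109.193 Y188.102
M3 S165
G01 X87.966 Y224.868 F3199
G01 X45.512 Y224.868
G01 X24.285 Y188.102
G01 X45.512 Y151.336
G01 X87.966 Y151.336
G01 X109.193 Y188.102
M5
G0 X135.235 Y130.520
M3 S630
G01 X29.899 Y170.104 F1628
M5
G0 X0.000 Y0.000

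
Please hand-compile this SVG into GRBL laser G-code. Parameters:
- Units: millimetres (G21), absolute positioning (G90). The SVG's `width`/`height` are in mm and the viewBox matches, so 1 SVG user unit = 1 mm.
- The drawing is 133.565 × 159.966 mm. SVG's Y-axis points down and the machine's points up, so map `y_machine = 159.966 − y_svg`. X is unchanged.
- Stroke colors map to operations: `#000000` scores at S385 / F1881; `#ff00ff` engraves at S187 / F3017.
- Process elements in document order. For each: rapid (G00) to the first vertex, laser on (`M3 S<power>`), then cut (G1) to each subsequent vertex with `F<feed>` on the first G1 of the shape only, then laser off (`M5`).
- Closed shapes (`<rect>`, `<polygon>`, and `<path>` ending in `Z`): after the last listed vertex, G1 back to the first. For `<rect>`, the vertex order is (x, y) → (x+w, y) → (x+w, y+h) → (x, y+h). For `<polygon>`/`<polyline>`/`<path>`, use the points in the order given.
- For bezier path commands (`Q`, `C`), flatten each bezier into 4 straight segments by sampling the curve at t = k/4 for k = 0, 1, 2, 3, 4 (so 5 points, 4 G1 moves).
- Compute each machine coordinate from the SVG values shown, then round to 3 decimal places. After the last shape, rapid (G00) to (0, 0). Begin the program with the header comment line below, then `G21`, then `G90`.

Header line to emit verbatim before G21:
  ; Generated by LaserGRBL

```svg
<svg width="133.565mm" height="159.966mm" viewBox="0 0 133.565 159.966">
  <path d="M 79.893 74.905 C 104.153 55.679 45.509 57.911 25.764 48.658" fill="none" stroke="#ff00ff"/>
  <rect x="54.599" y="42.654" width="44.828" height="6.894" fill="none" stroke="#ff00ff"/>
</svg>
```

1 u = 1 mm; y_m = 159.966 − y.

[1] `<path>` cubic bezier, #ff00ff→engrave S187 F3017: (79.893,85.061) → (84.447,95.972) → (69.330,101.924) → (45.963,106.007) → (25.764,111.308)

[2] `<rect>` rectangle, #ff00ff→engrave S187 F3017: (54.599,117.312) → (99.427,117.312) → (99.427,110.418) → (54.599,110.418) → (54.599,117.312) (closed)

; Generated by LaserGRBL
G21
G90
G00 X79.893 Y85.061
M3 S187
G1 X84.447 Y95.972 F3017
G1 X69.330 Y101.924
G1 X45.963 Y106.007
G1 X25.764 Y111.308
M5
G00 X54.599 Y117.312
M3 S187
G1 X99.427 Y117.312 F3017
G1 X99.427 Y110.418
G1 X54.599 Y110.418
G1 X54.599 Y117.312
M5
G00 X0.000 Y0.000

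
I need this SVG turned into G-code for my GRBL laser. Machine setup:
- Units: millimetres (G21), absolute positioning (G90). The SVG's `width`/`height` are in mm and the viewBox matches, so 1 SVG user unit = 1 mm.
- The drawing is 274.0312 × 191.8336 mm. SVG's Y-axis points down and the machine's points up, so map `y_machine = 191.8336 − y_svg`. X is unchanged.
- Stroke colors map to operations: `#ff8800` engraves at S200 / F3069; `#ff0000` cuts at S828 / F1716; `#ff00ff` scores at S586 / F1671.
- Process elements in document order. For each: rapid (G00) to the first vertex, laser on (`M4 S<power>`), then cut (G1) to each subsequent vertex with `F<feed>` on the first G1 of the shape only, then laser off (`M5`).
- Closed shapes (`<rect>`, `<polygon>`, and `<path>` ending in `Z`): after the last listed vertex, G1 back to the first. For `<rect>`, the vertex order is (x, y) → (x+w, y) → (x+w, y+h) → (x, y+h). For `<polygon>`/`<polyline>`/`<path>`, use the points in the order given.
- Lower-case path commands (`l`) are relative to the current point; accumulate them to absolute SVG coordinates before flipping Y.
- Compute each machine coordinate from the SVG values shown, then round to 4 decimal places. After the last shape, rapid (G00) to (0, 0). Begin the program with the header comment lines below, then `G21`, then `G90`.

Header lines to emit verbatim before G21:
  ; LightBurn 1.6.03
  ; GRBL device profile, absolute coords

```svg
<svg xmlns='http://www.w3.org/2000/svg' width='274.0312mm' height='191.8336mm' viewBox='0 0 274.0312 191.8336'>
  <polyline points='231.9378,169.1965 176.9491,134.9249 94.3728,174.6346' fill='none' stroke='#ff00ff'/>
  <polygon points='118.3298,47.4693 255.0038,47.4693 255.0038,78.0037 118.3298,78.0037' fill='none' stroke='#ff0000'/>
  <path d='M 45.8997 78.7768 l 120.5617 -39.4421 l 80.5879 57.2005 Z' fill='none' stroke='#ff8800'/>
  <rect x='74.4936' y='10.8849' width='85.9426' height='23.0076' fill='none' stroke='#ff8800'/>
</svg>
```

1 u = 1 mm; y_m = 191.8336 − y.

[1] `<polyline>` open polyline, #ff00ff→score S586 F1671: (231.9378,22.6371) → (176.9491,56.9087) → (94.3728,17.1990)

[2] `<polygon>` rectangle, #ff0000→cut S828 F1716: (118.3298,144.3643) → (255.0038,144.3643) → (255.0038,113.8299) → (118.3298,113.8299) → (118.3298,144.3643) (closed)

[3] `<path>` closed polygon, #ff8800→engrave S200 F3069: (45.8997,113.0568) → (166.4614,152.4989) → (247.0493,95.2984) → (45.8997,113.0568) (closed)

[4] `<rect>` rectangle, #ff8800→engrave S200 F3069: (74.4936,180.9487) → (160.4362,180.9487) → (160.4362,157.9411) → (74.4936,157.9411) → (74.4936,180.9487) (closed)

; LightBurn 1.6.03
; GRBL device profile, absolute coords
G21
G90
G00 X231.9378 Y22.6371
M4 S586
G1 X176.9491 Y56.9087 F1671
G1 X94.3728 Y17.1990
M5
G00 X118.3298 Y144.3643
M4 S828
G1 X255.0038 Y144.3643 F1716
G1 X255.0038 Y113.8299
G1 X118.3298 Y113.8299
G1 X118.3298 Y144.3643
M5
G00 X45.8997 Y113.0568
M4 S200
G1 X166.4614 Y152.4989 F3069
G1 X247.0493 Y95.2984
G1 X45.8997 Y113.0568
M5
G00 X74.4936 Y180.9487
M4 S200
G1 X160.4362 Y180.9487 F3069
G1 X160.4362 Y157.9411
G1 X74.4936 Y157.9411
G1 X74.4936 Y180.9487
M5
G00 X0.0000 Y0.0000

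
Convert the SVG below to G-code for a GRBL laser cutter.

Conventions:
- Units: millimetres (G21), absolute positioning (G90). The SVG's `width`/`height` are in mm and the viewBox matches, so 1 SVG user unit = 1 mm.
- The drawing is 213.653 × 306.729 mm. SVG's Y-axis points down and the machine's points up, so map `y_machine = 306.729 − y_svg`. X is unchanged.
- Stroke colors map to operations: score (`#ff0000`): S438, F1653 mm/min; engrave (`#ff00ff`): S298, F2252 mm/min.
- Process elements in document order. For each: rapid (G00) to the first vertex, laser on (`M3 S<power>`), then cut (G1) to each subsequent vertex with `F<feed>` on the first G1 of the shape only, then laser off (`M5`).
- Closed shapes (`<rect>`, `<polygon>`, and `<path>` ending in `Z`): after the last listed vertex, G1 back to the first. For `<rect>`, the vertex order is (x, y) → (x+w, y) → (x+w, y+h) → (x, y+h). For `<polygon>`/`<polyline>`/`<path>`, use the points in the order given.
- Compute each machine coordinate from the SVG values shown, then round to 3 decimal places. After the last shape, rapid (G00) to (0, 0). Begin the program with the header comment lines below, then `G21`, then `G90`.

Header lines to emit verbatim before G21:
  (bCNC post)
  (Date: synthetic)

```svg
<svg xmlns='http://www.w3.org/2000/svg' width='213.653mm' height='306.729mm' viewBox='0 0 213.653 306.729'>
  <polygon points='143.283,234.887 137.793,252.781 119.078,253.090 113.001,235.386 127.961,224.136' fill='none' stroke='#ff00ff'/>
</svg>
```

(bCNC post)
(Date: synthetic)
G21
G90
G00 X143.283 Y71.842
M3 S298
G1 X137.793 Y53.948 F2252
G1 X119.078 Y53.639
G1 X113.001 Y71.343
G1 X127.961 Y82.593
G1 X143.283 Y71.842
M5
G00 X0.000 Y0.000

viewBox `0 0 213.653 306.729` with mm width/height → 1 unit = 1 mm. Flip: y_m = 306.729 − y_svg.

**Shape 1** — `<polygon>` regular polygon, stroke `#ff00ff` → engrave (S298, F2252). Machine vertices: (143.283,71.842) → (137.793,53.948) → (119.078,53.639) → (113.001,71.343) → (127.961,82.593) → (143.283,71.842). Closed: final G1 returns to the first vertex.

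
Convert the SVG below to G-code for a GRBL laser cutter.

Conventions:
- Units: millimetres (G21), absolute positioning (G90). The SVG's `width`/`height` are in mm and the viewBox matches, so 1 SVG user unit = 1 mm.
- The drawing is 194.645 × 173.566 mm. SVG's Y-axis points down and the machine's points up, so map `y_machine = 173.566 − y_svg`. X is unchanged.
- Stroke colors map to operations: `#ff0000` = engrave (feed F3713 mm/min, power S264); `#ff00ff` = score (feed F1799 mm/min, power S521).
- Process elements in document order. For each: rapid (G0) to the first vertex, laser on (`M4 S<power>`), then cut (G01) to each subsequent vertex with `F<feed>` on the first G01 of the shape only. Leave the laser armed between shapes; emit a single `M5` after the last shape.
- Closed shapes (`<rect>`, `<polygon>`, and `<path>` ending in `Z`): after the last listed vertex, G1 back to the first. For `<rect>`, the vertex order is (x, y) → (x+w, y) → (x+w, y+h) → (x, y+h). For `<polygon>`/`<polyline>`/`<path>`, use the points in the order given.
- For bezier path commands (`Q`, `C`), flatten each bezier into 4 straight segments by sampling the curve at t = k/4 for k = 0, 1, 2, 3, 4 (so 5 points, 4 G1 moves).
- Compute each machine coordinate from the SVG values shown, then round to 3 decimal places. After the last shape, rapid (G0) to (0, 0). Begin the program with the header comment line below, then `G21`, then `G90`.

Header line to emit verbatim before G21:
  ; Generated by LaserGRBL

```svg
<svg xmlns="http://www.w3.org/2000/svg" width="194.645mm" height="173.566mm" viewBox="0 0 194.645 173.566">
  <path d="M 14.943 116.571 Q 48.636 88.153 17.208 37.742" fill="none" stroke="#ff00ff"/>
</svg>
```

; Generated by LaserGRBL
G21
G90
G0 X14.943 Y56.995
M4 S521
G01 X27.719 Y72.579 F1799
G01 X32.356 Y90.911
G01 X28.852 Y111.993
G01 X17.208 Y135.824
M5
G0 X0.000 Y0.000

Since the viewBox matches the mm dimensions, user units are millimetres directly. The only transform is the Y-flip y_m = 173.566 − y_svg.

Shape 1 is a quadratic bezier drawn with `<path>`. Its stroke #ff00ff means score at S521, F1799. After flipping Y the toolpath is (14.943,56.995) → (27.719,72.579) → (32.356,90.911) → (28.852,111.993) → (17.208,135.824).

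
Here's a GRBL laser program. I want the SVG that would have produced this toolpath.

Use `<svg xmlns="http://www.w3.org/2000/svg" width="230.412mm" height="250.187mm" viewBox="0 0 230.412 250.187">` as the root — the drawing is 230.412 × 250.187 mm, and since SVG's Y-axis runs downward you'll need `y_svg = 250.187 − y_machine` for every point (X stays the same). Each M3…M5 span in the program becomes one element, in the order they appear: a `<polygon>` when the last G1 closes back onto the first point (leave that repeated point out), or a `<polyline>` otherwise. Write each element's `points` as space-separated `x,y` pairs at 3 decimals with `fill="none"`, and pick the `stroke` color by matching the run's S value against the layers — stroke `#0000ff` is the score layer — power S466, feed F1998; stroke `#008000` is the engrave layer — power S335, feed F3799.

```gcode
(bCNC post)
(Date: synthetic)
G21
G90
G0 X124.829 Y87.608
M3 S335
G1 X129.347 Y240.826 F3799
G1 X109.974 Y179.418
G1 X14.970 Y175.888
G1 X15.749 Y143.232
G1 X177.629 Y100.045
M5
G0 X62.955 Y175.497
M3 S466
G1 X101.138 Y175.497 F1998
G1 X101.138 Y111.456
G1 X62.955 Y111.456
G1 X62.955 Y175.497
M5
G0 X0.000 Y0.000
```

y_svg = 250.187 − y_m.

[1] S335→`#008000` (engrave); open run; points: 124.829,162.579 129.347,9.361 109.974,70.769 14.970,74.299 15.749,106.955 177.629,150.142

[2] S466→`#0000ff` (score); closed run; points: 62.955,74.690 101.138,74.690 101.138,138.731 62.955,138.731

<svg xmlns="http://www.w3.org/2000/svg" width="230.412mm" height="250.187mm" viewBox="0 0 230.412 250.187">
  <polyline points="124.829,162.579 129.347,9.361 109.974,70.769 14.970,74.299 15.749,106.955 177.629,150.142" fill="none" stroke="#008000"/>
  <polygon points="62.955,74.690 101.138,74.690 101.138,138.731 62.955,138.731" fill="none" stroke="#0000ff"/>
</svg>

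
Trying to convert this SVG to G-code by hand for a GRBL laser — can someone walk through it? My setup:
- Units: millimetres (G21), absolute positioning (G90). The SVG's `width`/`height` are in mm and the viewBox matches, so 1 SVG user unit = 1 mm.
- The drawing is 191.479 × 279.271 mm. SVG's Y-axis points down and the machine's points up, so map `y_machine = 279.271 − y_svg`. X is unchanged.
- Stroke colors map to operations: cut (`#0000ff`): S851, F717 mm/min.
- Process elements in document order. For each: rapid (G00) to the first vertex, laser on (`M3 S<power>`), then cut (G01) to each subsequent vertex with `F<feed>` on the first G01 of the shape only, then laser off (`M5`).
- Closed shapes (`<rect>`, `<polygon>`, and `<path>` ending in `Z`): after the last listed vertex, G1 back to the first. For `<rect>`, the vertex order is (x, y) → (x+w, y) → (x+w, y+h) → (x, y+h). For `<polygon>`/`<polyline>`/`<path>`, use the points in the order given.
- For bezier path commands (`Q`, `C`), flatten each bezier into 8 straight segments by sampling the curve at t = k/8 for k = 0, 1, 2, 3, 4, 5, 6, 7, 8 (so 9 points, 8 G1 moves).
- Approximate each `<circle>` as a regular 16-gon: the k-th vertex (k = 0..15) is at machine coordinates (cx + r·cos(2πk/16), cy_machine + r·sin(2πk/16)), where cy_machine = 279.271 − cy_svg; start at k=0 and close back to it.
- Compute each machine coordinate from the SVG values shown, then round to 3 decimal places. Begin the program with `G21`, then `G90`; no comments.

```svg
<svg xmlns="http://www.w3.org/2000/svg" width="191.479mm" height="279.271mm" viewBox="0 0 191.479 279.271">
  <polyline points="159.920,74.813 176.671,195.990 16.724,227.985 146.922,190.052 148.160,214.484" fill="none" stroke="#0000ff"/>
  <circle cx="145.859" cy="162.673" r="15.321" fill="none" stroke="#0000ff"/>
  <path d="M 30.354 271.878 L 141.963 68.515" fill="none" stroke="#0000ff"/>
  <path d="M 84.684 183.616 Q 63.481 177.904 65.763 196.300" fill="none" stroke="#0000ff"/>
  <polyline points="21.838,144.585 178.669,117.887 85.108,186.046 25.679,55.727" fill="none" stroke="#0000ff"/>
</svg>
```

G21
G90
G00 X159.920 Y204.458
M3 S851
G01 X176.671 Y83.281 F717
G01 X16.724 Y51.286
G01 X146.922 Y89.219
G01 X148.160 Y64.787
M5
G00 X161.180 Y116.598
M3 S851
G01 X160.014 Y122.461 F717
G01 X156.693 Y127.432
G01 X151.722 Y130.753
G01 X145.859 Y131.919
G01 X139.996 Y130.753
G01 X135.025 Y127.432
G01 X131.704 Y122.461
G01 X130.538 Y116.598
G01 X131.704 Y110.735
G01 X135.025 Y105.764
G01 X139.996 Y102.443
G01 X145.859 Y101.277
G01 X151.722 Y102.443
G01 X156.693 Y105.764
G01 X160.014 Y110.735
G01 X161.180 Y116.598
M5
G00 X30.354 Y7.393
M3 S851
G01 X141.963 Y210.756 F717
M5
G00 X84.684 Y95.655
M3 S851
G01 X79.750 Y96.706 F717
G01 X75.550 Y97.004
G01 X72.084 Y96.549
G01 X69.352 Y95.340
G01 X67.354 Y93.378
G01 X66.090 Y90.662
G01 X65.559 Y87.193
G01 X65.763 Y82.971
M5
G00 X21.838 Y134.686
M3 S851
G01 X178.669 Y161.384 F717
G01 X85.108 Y93.225
G01 X25.679 Y223.544
M5

Since the viewBox matches the mm dimensions, user units are millimetres directly. The only transform is the Y-flip y_m = 279.271 − y_svg.

Shape 1 is a open polyline drawn with `<polyline>`. Its stroke #0000ff means cut at S851, F717. After flipping Y the toolpath is (159.920,204.458) → (176.671,83.281) → (16.724,51.286) → (146.922,89.219) → (148.160,64.787).

Shape 2 is a circle drawn with `<circle>`. Its stroke #0000ff means cut at S851, F717. After flipping Y the toolpath is (161.180,116.598) → (160.014,122.461) → (156.693,127.432) → (151.722,130.753) → (145.859,131.919) → (139.996,130.753) → (135.025,127.432) → (131.704,122.461) → (130.538,116.598) → (131.704,110.735) → (135.025,105.764) → (139.996,102.443) → (145.859,101.277) → (151.722,102.443) → (156.693,105.764) → (160.014,110.735) → (161.180,116.598), returning to the start.

Shape 3 is a line segment drawn with `<path>`. Its stroke #0000ff means cut at S851, F717. After flipping Y the toolpath is (30.354,7.393) → (141.963,210.756).

Shape 4 is a quadratic bezier drawn with `<path>`. Its stroke #0000ff means cut at S851, F717. After flipping Y the toolpath is (84.684,95.655) → (79.750,96.706) → (75.550,97.004) → (72.084,96.549) → (69.352,95.340) → (67.354,93.378) → (66.090,90.662) → (65.559,87.193) → (65.763,82.971).

Shape 5 is a open polyline drawn with `<polyline>`. Its stroke #0000ff means cut at S851, F717. After flipping Y the toolpath is (21.838,134.686) → (178.669,161.384) → (85.108,93.225) → (25.679,223.544).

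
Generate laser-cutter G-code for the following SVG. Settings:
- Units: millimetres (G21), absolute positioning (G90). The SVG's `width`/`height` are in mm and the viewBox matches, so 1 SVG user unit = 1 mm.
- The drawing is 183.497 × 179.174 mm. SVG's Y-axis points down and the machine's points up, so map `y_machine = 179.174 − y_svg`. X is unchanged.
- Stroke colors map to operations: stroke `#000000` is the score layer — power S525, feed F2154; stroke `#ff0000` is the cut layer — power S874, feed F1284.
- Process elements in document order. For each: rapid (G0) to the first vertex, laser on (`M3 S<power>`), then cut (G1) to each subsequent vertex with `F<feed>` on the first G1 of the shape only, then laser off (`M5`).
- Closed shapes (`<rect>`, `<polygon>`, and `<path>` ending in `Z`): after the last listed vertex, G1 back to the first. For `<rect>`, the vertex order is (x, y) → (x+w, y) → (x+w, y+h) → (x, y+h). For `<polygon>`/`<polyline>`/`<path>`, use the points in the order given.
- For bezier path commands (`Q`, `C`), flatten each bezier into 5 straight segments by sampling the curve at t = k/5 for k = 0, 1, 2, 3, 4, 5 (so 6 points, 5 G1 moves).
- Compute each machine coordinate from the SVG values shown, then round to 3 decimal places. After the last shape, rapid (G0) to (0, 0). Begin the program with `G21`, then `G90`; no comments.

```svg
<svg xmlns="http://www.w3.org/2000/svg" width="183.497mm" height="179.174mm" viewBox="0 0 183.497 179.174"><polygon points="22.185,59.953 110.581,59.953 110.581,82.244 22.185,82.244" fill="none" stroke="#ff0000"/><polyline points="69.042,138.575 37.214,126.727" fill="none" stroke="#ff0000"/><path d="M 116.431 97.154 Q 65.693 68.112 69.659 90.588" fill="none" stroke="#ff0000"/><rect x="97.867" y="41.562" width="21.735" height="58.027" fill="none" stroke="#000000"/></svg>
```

G21
G90
G0 X22.185 Y119.221
M3 S874
G1 X110.581 Y119.221 F1284
G1 X110.581 Y96.930
G1 X22.185 Y96.930
G1 X22.185 Y119.221
M5
G0 X69.042 Y40.599
M3 S874
G1 X37.214 Y52.447 F1284
M5
G0 X116.431 Y82.020
M3 S874
G1 X98.324 Y91.576 F1284
G1 X84.593 Y97.011
G1 X75.239 Y98.324
G1 X70.261 Y95.516
G1 X69.659 Y88.586
M5
G0 X97.867 Y137.612
M3 S525
G1 X119.602 Y137.612 F2154
G1 X119.602 Y79.585
G1 X97.867 Y79.585
G1 X97.867 Y137.612
M5
G0 X0.000 Y0.000

1 u = 1 mm; y_m = 179.174 − y.

[1] `<polygon>` rectangle, #ff0000→cut S874 F1284: (22.185,119.221) → (110.581,119.221) → (110.581,96.930) → (22.185,96.930) → (22.185,119.221) (closed)

[2] `<polyline>` line segment, #ff0000→cut S874 F1284: (69.042,40.599) → (37.214,52.447)

[3] `<path>` quadratic bezier, #ff0000→cut S874 F1284: (116.431,82.020) → (98.324,91.576) → (84.593,97.011) → (75.239,98.324) → (70.261,95.516) → (69.659,88.586)

[4] `<rect>` rectangle, #000000→score S525 F2154: (97.867,137.612) → (119.602,137.612) → (119.602,79.585) → (97.867,79.585) → (97.867,137.612) (closed)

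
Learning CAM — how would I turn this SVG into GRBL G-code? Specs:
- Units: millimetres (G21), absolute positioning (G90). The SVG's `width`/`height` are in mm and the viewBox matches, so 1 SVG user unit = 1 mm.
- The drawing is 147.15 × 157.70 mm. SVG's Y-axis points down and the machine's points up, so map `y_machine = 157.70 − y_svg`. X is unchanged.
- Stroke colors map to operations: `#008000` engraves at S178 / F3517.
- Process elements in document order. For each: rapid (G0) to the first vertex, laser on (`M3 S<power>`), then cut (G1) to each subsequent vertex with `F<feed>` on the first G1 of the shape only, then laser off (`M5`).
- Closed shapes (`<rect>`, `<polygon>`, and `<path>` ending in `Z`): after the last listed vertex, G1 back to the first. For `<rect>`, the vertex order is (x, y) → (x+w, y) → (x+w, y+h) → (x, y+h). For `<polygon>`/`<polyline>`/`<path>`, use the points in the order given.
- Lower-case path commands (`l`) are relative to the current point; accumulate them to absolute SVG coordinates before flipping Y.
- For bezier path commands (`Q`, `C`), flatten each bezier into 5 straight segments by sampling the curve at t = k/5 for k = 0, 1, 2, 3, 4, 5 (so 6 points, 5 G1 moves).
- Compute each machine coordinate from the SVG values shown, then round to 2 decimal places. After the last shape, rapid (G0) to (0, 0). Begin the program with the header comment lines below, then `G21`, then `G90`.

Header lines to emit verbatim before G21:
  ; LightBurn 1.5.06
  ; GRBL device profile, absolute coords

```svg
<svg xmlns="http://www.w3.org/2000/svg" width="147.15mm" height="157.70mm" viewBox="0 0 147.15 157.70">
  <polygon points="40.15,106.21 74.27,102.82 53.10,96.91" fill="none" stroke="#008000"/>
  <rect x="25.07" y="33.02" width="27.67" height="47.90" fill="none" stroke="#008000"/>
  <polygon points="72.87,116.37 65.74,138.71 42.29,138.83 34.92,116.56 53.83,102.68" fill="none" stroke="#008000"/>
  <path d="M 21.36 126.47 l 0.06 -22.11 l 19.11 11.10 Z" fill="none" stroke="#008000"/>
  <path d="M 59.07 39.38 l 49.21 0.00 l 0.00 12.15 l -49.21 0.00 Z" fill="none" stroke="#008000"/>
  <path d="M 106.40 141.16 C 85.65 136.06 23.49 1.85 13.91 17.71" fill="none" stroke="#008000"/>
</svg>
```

Since the viewBox matches the mm dimensions, user units are millimetres directly. The only transform is the Y-flip y_m = 157.70 − y_svg.

Shape 1 is a closed polygon drawn with `<polygon>`. Its stroke #008000 means engrave at S178, F3517. After flipping Y the toolpath is (40.15,51.49) → (74.27,54.88) → (53.10,60.79) → (40.15,51.49), returning to the start.

Shape 2 is a rectangle drawn with `<rect>`. Its stroke #008000 means engrave at S178, F3517. After flipping Y the toolpath is (25.07,124.68) → (52.74,124.68) → (52.74,76.78) → (25.07,76.78) → (25.07,124.68), returning to the start.

Shape 3 is a regular polygon drawn with `<polygon>`. Its stroke #008000 means engrave at S178, F3517. After flipping Y the toolpath is (72.87,41.33) → (65.74,18.99) → (42.29,18.87) → (34.92,41.14) → (53.83,55.02) → (72.87,41.33), returning to the start.

Shape 4 is a regular polygon drawn with `<path>`. Its stroke #008000 means engrave at S178, F3517. After flipping Y the toolpath is (21.36,31.23) → (21.42,53.34) → (40.53,42.24) → (21.36,31.23), returning to the start.

Shape 5 is a rectangle drawn with `<path>`. Its stroke #008000 means engrave at S178, F3517. After flipping Y the toolpath is (59.07,118.32) → (108.28,118.32) → (108.28,106.17) → (59.07,106.17) → (59.07,118.32), returning to the start.

Shape 6 is a cubic bezier drawn with `<path>`. Its stroke #008000 means engrave at S178, F3517. After flipping Y the toolpath is (106.40,16.54) → (89.73,32.86) → (67.64,66.77) → (44.63,104.86) → (25.22,133.73) → (13.91,139.99).

; LightBurn 1.5.06
; GRBL device profile, absolute coords
G21
G90
G0 X40.15 Y51.49
M3 S178
G1 X74.27 Y54.88 F3517
G1 X53.10 Y60.79
G1 X40.15 Y51.49
M5
G0 X25.07 Y124.68
M3 S178
G1 X52.74 Y124.68 F3517
G1 X52.74 Y76.78
G1 X25.07 Y76.78
G1 X25.07 Y124.68
M5
G0 X72.87 Y41.33
M3 S178
G1 X65.74 Y18.99 F3517
G1 X42.29 Y18.87
G1 X34.92 Y41.14
G1 X53.83 Y55.02
G1 X72.87 Y41.33
M5
G0 X21.36 Y31.23
M3 S178
G1 X21.42 Y53.34 F3517
G1 X40.53 Y42.24
G1 X21.36 Y31.23
M5
G0 X59.07 Y118.32
M3 S178
G1 X108.28 Y118.32 F3517
G1 X108.28 Y106.17
G1 X59.07 Y106.17
G1 X59.07 Y118.32
M5
G0 X106.40 Y16.54
M3 S178
G1 X89.73 Y32.86 F3517
G1 X67.64 Y66.77
G1 X44.63 Y104.86
G1 X25.22 Y133.73
G1 X13.91 Y139.99
M5
G0 X0.00 Y0.00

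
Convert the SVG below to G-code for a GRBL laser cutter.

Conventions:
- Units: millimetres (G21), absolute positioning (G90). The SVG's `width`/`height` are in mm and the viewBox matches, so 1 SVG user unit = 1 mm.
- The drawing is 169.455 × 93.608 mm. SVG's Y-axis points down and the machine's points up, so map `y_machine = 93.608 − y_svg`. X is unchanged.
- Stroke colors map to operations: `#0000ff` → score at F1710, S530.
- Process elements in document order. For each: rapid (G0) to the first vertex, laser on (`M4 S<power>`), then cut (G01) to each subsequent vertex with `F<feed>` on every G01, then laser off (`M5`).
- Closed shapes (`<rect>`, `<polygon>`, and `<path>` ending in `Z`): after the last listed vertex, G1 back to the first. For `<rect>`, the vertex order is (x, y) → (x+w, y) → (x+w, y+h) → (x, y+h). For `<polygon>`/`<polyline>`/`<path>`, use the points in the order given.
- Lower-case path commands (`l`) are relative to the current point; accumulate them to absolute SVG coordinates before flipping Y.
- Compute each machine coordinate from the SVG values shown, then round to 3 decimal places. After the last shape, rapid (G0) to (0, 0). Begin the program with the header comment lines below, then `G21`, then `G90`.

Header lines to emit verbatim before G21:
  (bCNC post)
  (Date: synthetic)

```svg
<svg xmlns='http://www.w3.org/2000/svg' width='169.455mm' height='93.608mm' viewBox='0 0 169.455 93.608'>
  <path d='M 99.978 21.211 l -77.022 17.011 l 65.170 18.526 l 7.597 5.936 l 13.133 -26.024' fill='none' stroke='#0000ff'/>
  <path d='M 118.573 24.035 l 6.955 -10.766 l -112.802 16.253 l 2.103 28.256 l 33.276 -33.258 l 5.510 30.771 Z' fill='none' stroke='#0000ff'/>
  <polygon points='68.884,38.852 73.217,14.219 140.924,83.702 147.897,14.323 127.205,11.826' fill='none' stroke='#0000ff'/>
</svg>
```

(bCNC post)
(Date: synthetic)
G21
G90
G0 X99.978 Y72.397
M4 S530
G01 X22.956 Y55.386 F1710
G01 X88.126 Y36.860 F1710
G01 X95.723 Y30.924 F1710
G01 X108.856 Y56.948 F1710
M5
G0 X118.573 Y69.573
M4 S530
G01 X125.528 Y80.339 F1710
G01 X12.726 Y64.086 F1710
G01 X14.829 Y35.830 F1710
G01 X48.105 Y69.088 F1710
G01 X53.615 Y38.317 F1710
G01 X118.573 Y69.573 F1710
M5
G0 X68.884 Y54.756
M4 S530
G01 X73.217 Y79.389 F1710
G01 X140.924 Y9.906 F1710
G01 X147.897 Y79.285 F1710
G01 X127.205 Y81.782 F1710
G01 X68.884 Y54.756 F1710
M5
G0 X0.000 Y0.000

Since the viewBox matches the mm dimensions, user units are millimetres directly. The only transform is the Y-flip y_m = 93.608 − y_svg.

Shape 1 is a open polyline drawn with `<path>`. Its stroke #0000ff means score at S530, F1710. After flipping Y the toolpath is (99.978,72.397) → (22.956,55.386) → (88.126,36.860) → (95.723,30.924) → (108.856,56.948).

Shape 2 is a closed polygon drawn with `<path>`. Its stroke #0000ff means score at S530, F1710. After flipping Y the toolpath is (118.573,69.573) → (125.528,80.339) → (12.726,64.086) → (14.829,35.830) → (48.105,69.088) → (53.615,38.317) → (118.573,69.573), returning to the start.

Shape 3 is a closed polygon drawn with `<polygon>`. Its stroke #0000ff means score at S530, F1710. After flipping Y the toolpath is (68.884,54.756) → (73.217,79.389) → (140.924,9.906) → (147.897,79.285) → (127.205,81.782) → (68.884,54.756), returning to the start.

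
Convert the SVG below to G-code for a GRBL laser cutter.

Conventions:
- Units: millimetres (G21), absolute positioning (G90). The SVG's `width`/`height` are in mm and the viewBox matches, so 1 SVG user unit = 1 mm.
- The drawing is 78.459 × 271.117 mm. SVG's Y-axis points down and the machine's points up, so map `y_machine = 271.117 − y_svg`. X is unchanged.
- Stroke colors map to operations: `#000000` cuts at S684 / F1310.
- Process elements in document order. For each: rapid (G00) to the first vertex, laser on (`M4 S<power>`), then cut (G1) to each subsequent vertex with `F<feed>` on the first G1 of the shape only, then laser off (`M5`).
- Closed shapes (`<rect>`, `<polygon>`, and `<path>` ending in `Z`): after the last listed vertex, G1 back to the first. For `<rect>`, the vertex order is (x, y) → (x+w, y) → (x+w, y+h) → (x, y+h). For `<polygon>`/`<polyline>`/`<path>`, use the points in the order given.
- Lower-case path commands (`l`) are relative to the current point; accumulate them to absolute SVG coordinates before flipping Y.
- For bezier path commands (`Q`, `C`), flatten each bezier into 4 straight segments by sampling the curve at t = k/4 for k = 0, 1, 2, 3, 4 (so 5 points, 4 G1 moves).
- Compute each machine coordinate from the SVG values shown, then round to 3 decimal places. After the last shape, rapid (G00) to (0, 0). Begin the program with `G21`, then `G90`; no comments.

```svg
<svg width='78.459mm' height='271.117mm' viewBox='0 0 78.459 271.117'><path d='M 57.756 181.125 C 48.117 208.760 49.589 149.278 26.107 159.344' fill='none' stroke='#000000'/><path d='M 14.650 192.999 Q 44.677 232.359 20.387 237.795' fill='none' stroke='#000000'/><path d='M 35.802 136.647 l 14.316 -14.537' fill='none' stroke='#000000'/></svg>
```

viewBox `0 0 78.459 271.117` with mm width/height → 1 unit = 1 mm. Flip: y_m = 271.117 − y_svg.

**Shape 1** — `<path>` cubic bezier, stroke `#000000` → cut (S684, F1310). Control points (SVG): P0=(57.756,181.125), P1=(48.117,208.760), P2=(49.589,149.278), P3=(26.107,159.344); sampled at t=k/4. Machine vertices: (57.756,89.992) → (52.047,83.152) → (47.123,94.294) → (39.603,108.730) → (26.107,111.773). Open path.

**Shape 2** — `<path>` quadratic bezier, stroke `#000000` → cut (S684, F1310). Control points (SVG): P0=(14.650,192.999), P1=(44.677,232.359), P2=(20.387,237.795); sampled at t=k/4. Machine vertices: (14.650,78.118) → (26.269,60.558) → (31.098,47.239) → (29.137,38.160) → (20.387,33.322). Open path.

**Shape 3** — `<path>` line segment, stroke `#000000` → cut (S684, F1310). Machine vertices: (35.802,134.470) → (50.118,149.007). Open path.

G21
G90
G00 X57.756 Y89.992
M4 S684
G1 X52.047 Y83.152 F1310
G1 X47.123 Y94.294
G1 X39.603 Y108.730
G1 X26.107 Y111.773
M5
G00 X14.650 Y78.118
M4 S684
G1 X26.269 Y60.558 F1310
G1 X31.098 Y47.239
G1 X29.137 Y38.160
G1 X20.387 Y33.322
M5
G00 X35.802 Y134.470
M4 S684
G1 X50.118 Y149.007 F1310
M5
G00 X0.000 Y0.000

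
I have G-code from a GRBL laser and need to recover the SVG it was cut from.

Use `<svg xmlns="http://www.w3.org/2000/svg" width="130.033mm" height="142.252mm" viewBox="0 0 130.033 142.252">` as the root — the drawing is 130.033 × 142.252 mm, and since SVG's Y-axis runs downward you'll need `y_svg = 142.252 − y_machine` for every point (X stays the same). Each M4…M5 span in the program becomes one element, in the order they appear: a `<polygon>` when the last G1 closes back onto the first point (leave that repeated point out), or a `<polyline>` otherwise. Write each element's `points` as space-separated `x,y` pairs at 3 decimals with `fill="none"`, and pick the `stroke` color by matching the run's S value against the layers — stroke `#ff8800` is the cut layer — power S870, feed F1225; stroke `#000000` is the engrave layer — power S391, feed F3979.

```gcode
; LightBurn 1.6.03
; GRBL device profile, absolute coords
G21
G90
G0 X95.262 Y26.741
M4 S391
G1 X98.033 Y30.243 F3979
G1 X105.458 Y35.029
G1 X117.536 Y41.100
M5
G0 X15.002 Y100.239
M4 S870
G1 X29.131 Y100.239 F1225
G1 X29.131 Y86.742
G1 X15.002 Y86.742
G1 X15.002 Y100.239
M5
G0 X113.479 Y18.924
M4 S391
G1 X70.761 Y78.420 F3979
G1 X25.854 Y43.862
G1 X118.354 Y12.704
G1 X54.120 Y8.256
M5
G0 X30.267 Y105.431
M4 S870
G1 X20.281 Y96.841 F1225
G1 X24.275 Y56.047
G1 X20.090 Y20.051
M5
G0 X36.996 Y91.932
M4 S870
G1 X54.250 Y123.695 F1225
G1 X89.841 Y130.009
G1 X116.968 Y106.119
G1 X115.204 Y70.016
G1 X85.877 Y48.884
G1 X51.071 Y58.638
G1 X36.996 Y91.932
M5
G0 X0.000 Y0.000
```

Each laser-on run becomes one SVG element. Flip Y back into SVG space with y_svg = 142.252 − y_machine.

Run 1: the run's S391 means `#000000` (engrave). The run is open, so emit a `<polyline>` with points (Y-flipped): 95.262,115.511 98.033,112.009 105.458,107.223 117.536,101.152.

Run 2: power S870 maps to stroke `#ff8800` (cut). The run returns to its start, so emit a `<polygon>` with points (Y-flipped): 15.002,42.013 29.131,42.013 29.131,55.510 15.002,55.510.

Run 3: power S391 maps to stroke `#000000` (engrave). The run is open, so emit a `<polyline>` with points (Y-flipped): 113.479,123.328 70.761,63.832 25.854,98.390 118.354,129.548 54.120,133.996.

Run 4: power S870 maps to stroke `#ff8800` (cut). The run is open, so emit a `<polyline>` with points (Y-flipped): 30.267,36.821 20.281,45.411 24.275,86.205 20.090,122.201.

Run 5: S870 ⇒ cut layer `#ff8800`. The run returns to its start, so emit a `<polygon>` with points (Y-flipped): 36.996,50.320 54.250,18.557 89.841,12.243 116.968,36.133 115.204,72.236 85.877,93.368 51.071,83.614.

<svg xmlns="http://www.w3.org/2000/svg" width="130.033mm" height="142.252mm" viewBox="0 0 130.033 142.252">
  <polyline points="95.262,115.511 98.033,112.009 105.458,107.223 117.536,101.152" fill="none" stroke="#000000"/>
  <polygon points="15.002,42.013 29.131,42.013 29.131,55.510 15.002,55.510" fill="none" stroke="#ff8800"/>
  <polyline points="113.479,123.328 70.761,63.832 25.854,98.390 118.354,129.548 54.120,133.996" fill="none" stroke="#000000"/>
  <polyline points="30.267,36.821 20.281,45.411 24.275,86.205 20.090,122.201" fill="none" stroke="#ff8800"/>
  <polygon points="36.996,50.320 54.250,18.557 89.841,12.243 116.968,36.133 115.204,72.236 85.877,93.368 51.071,83.614" fill="none" stroke="#ff8800"/>
</svg>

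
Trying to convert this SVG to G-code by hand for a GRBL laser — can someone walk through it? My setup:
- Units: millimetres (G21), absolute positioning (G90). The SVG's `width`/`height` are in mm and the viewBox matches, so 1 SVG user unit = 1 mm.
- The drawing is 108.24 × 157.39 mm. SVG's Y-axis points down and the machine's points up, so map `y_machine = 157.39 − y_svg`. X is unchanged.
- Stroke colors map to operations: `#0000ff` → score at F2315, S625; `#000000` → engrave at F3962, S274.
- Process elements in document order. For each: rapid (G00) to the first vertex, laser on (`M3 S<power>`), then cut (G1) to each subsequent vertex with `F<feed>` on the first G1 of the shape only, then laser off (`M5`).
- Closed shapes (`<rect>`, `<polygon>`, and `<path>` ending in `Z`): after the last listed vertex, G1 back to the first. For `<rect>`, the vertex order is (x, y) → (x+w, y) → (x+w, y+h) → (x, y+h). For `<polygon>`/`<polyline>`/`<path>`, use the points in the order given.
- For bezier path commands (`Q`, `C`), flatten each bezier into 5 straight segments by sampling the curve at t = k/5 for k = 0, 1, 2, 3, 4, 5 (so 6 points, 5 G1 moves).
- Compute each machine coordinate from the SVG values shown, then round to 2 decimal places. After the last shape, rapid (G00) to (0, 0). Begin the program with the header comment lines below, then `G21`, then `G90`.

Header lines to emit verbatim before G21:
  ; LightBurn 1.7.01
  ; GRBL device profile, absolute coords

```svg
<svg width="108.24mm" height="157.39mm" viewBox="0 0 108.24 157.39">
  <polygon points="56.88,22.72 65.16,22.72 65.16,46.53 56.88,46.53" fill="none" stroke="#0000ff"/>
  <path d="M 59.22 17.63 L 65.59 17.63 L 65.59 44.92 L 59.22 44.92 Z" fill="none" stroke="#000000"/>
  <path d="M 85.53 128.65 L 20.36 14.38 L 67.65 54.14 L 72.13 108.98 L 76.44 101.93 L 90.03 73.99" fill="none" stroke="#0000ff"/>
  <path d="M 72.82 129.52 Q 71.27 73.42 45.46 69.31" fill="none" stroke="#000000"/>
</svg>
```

viewBox `0 0 108.24 157.39` with mm width/height → 1 unit = 1 mm. Flip: y_m = 157.39 − y_svg.

**Shape 1** — `<polygon>` rectangle, stroke `#0000ff` → score (S625, F2315). Machine vertices: (56.88,134.67) → (65.16,134.67) → (65.16,110.86) → (56.88,110.86) → (56.88,134.67). Closed: final G1 returns to the first vertex.

**Shape 2** — `<path>` rectangle, stroke `#000000` → engrave (S274, F3962). Machine vertices: (59.22,139.76) → (65.59,139.76) → (65.59,112.47) → (59.22,112.47) → (59.22,139.76). Closed: final G1 returns to the first vertex.

**Shape 3** — `<path>` open polyline, stroke `#0000ff` → score (S625, F2315). Machine vertices: (85.53,28.74) → (20.36,143.01) → (67.65,103.25) → (72.13,48.41) → (76.44,55.46) → (90.03,83.40). Open path.

**Shape 4** — `<path>` quadratic bezier, stroke `#000000` → engrave (S274, F3962). Control points (SVG): P0=(72.82,129.52), P1=(71.27,73.42), P2=(45.46,69.31); sampled at t=k/5. Machine vertices: (72.82,27.87) → (71.23,48.23) → (67.70,64.43) → (62.23,76.47) → (54.81,84.36) → (45.46,88.08). Open path.

; LightBurn 1.7.01
; GRBL device profile, absolute coords
G21
G90
G00 X56.88 Y134.67
M3 S625
G1 X65.16 Y134.67 F2315
G1 X65.16 Y110.86
G1 X56.88 Y110.86
G1 X56.88 Y134.67
M5
G00 X59.22 Y139.76
M3 S274
G1 X65.59 Y139.76 F3962
G1 X65.59 Y112.47
G1 X59.22 Y112.47
G1 X59.22 Y139.76
M5
G00 X85.53 Y28.74
M3 S625
G1 X20.36 Y143.01 F2315
G1 X67.65 Y103.25
G1 X72.13 Y48.41
G1 X76.44 Y55.46
G1 X90.03 Y83.40
M5
G00 X72.82 Y27.87
M3 S274
G1 X71.23 Y48.23 F3962
G1 X67.70 Y64.43
G1 X62.23 Y76.47
G1 X54.81 Y84.36
G1 X45.46 Y88.08
M5
G00 X0.00 Y0.00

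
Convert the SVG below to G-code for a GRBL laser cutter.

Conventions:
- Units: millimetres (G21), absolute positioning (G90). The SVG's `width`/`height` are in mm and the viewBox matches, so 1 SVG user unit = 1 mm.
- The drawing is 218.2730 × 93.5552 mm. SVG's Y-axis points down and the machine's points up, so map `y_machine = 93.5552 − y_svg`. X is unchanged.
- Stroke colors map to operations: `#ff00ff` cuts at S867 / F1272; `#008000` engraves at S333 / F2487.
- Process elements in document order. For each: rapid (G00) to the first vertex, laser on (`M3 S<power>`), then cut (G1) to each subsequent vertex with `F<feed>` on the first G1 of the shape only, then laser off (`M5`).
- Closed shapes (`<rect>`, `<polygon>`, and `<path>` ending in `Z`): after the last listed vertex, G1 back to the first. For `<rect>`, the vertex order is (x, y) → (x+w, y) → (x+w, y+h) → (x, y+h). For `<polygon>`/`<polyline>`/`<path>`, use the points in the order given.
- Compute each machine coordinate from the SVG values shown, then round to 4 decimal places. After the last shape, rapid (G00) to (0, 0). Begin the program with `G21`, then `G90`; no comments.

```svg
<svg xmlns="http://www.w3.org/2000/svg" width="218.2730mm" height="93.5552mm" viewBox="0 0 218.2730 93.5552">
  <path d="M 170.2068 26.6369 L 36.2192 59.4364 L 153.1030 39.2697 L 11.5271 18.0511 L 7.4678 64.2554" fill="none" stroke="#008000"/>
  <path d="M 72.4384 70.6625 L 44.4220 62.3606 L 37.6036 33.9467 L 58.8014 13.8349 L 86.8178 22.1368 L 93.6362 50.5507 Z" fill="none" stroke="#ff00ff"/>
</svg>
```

G21
G90
G00 X170.2068 Y66.9183
M3 S333
G1 X36.2192 Y34.1188 F2487
G1 X153.1030 Y54.2855
G1 X11.5271 Y75.5041
G1 X7.4678 Y29.2998
M5
G00 X72.4384 Y22.8927
M3 S867
G1 X44.4220 Y31.1946 F1272
G1 X37.6036 Y59.6085
G1 X58.8014 Y79.7203
G1 X86.8178 Y71.4184
G1 X93.6362 Y43.0045
G1 X72.4384 Y22.8927
M5
G00 X0.0000 Y0.0000

Since the viewBox matches the mm dimensions, user units are millimetres directly. The only transform is the Y-flip y_m = 93.5552 − y_svg.

Shape 1 is a open polyline drawn with `<path>`. Its stroke #008000 means engrave at S333, F2487. After flipping Y the toolpath is (170.2068,66.9183) → (36.2192,34.1188) → (153.1030,54.2855) → (11.5271,75.5041) → (7.4678,29.2998).

Shape 2 is a regular polygon drawn with `<path>`. Its stroke #ff00ff means cut at S867, F1272. After flipping Y the toolpath is (72.4384,22.8927) → (44.4220,31.1946) → (37.6036,59.6085) → (58.8014,79.7203) → (86.8178,71.4184) → (93.6362,43.0045) → (72.4384,22.8927), returning to the start.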